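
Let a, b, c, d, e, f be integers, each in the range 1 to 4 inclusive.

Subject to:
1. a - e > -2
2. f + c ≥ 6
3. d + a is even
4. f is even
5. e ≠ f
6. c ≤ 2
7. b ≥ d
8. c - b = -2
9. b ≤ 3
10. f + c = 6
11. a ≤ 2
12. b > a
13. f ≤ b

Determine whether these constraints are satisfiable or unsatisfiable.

Unsatisfiable

From constraints 9 and 13: f ≤ b ≤ 3. From constraint 6: c ≤ 2. Hence f + c ≤ 5. But constraint 2 requires f + c ≥ 6, and 6 > 5. Contradiction.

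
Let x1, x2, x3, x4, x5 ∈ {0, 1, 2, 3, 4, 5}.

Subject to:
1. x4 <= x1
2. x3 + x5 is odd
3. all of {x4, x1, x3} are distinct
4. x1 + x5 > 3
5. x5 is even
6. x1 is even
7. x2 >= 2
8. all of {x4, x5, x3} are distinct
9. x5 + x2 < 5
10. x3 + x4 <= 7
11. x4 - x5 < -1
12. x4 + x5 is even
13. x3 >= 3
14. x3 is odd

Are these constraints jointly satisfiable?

Satisfiable

One satisfying assignment is x1 = 4, x2 = 2, x3 = 5, x4 = 0, x5 = 2.
For the less obvious constraints — constraint 4: x1 + x5 = 6; constraint 9: x5 + x2 = 4 — and the others hold by inspection.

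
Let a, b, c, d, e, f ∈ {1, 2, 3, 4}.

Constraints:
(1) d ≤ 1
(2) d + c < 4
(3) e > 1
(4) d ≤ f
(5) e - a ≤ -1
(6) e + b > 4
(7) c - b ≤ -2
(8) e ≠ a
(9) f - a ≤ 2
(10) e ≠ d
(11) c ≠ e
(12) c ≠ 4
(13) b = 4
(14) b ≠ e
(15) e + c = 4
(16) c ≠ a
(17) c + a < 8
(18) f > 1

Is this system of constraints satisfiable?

Satisfiable

One satisfying assignment is a = 4, b = 4, c = 1, d = 1, e = 3, f = 4.
For the less obvious constraints — constraint 2: d + c = 2; constraint 5: e - a = -1; constraint 6: e + b = 7 — and the others hold by inspection.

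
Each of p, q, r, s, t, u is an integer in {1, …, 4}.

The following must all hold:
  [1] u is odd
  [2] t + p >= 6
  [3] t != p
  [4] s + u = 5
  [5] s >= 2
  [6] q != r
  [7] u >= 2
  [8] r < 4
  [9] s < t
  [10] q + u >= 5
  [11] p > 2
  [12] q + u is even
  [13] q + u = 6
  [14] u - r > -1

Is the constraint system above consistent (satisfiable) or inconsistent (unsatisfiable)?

Satisfiable

Setting (p, q, r, s, t, u) = (4, 3, 1, 2, 3, 3) satisfies everything: constraint 2: t + p = 7; constraint 4: s + u = 5; constraint 10: q + u = 6, and the others follow.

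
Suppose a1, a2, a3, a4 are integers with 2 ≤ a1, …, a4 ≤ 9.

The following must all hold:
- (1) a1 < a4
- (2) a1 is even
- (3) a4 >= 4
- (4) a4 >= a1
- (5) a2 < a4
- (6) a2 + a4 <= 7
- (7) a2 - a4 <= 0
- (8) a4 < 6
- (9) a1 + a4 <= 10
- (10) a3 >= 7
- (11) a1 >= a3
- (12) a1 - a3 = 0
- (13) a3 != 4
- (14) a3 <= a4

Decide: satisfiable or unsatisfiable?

Unsatisfiable

From constraints 10 and 11: a1 ≥ a3 ≥ 7. From constraint 3: a4 ≥ 4. Hence a1 + a4 ≥ 11. But constraint 9 requires a1 + a4 ≤ 10, and 10 < 11. Contradiction.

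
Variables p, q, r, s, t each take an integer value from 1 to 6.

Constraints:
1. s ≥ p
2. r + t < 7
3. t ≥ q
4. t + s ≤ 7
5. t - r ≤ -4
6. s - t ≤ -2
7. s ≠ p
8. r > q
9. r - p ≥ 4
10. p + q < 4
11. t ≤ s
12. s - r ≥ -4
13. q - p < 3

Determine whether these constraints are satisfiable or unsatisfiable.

Unsatisfiable

Constraints 5, 6, and 12 give s − r ≥ -4, r − t ≥ 4, t − s ≥ 2.
Adding all 3 inequalities: the left sides telescope to 0, and the right sides sum to (-4) + 4 + 2 = 2. So 0 ≥ 2, which is false.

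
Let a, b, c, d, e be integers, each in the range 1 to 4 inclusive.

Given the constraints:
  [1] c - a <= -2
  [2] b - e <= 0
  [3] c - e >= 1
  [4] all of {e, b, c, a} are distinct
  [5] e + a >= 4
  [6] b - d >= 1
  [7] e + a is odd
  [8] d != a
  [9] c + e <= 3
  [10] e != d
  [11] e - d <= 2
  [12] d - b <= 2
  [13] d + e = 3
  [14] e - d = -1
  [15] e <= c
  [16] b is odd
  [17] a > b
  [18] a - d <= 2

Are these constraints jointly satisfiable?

Constraints 1, 2, 3, 6, and 18 give e − b ≥ 0, b − d ≥ 1, d − a ≥ -2, a − c ≥ 2, c − e ≥ 1.
Adding all 5 inequalities: the left sides telescope to 0, and the right sides sum to 0 + 1 + (-2) + 2 + 1 = 2. So 0 ≥ 2, which is false.

Unsatisfiable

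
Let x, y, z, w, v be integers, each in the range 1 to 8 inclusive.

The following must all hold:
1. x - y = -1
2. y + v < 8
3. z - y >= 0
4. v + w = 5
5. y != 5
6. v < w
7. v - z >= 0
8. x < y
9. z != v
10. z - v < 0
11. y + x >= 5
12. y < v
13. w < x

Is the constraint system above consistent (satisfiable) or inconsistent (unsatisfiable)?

Unsatisfiable

Constraints 3, 6, 8, 10, and 13 give y ≤ z, z < v, v < w, w < x, x < y. Chaining: y ≤ z < v < w < x < y, which forces y < y — impossible.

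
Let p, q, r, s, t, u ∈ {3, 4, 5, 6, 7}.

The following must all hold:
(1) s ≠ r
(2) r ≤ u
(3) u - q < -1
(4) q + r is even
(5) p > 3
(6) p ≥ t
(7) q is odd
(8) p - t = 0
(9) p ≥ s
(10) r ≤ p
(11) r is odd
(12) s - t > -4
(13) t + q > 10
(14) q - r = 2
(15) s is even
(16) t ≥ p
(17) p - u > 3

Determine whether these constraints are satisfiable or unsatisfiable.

Take p = 7, q = 5, r = 3, s = 6, t = 7, u = 3. Then constraint 3: u - q = -2; constraint 8: p - t = 0; constraint 12: s - t = -1, and every other listed constraint is also met.

Satisfiable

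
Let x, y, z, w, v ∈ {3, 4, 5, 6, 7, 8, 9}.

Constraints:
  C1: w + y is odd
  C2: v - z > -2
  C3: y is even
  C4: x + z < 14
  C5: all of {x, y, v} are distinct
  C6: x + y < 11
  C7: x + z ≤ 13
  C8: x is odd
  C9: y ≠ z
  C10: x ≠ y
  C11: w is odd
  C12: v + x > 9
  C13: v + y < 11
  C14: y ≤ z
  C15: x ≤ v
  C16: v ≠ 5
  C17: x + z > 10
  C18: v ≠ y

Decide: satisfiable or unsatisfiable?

Satisfiable

Take x = 5, y = 4, z = 6, w = 9, v = 6. Then constraint 2: v - z = 0; constraint 4: x + z = 11, and every other listed constraint is also met.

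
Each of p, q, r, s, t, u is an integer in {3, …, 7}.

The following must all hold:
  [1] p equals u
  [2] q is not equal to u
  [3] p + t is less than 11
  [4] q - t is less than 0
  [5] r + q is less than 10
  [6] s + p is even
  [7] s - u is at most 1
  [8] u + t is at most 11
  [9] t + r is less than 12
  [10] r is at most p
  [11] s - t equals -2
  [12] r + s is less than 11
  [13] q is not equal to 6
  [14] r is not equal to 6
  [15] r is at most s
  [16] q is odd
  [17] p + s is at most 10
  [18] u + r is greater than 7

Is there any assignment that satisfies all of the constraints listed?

One satisfying assignment is p = 4, q = 5, r = 4, s = 4, t = 6, u = 4.
For the less obvious constraints — constraint 3: p + t = 10; constraint 4: q - t = -1; constraint 5: r + q = 9 — and the others hold by inspection.

Satisfiable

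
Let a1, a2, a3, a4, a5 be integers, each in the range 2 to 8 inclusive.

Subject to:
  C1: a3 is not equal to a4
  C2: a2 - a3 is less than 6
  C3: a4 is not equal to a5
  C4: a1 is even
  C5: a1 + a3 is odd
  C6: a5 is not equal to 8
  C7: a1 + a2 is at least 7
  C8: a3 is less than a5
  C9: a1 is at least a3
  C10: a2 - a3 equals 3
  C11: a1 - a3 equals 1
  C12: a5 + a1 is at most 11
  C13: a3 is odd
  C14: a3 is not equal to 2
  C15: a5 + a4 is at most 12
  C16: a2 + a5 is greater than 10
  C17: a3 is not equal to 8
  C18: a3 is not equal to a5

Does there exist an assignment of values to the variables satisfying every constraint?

Satisfiable

Setting (a1, a2, a3, a4, a5) = (4, 6, 3, 4, 6) satisfies everything: constraint 2: a2 - a3 = 3; constraint 7: a1 + a2 = 10; constraint 10: a2 - a3 = 3, and the others follow.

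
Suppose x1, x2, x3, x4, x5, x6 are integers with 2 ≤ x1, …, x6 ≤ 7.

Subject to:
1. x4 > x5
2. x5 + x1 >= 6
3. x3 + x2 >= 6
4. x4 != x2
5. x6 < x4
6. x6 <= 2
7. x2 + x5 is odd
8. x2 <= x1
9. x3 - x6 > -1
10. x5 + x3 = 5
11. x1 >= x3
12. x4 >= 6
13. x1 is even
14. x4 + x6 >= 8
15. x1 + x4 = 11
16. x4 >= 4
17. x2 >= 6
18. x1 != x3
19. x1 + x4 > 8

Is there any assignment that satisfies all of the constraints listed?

Unsatisfiable

From constraints 8 and 17: x1 ≥ x2 ≥ 6. From constraint 12: x4 ≥ 6. Hence x1 + x4 ≥ 12. But constraint 15 requires x1 + x4 = 11, and 11 < 12. Contradiction.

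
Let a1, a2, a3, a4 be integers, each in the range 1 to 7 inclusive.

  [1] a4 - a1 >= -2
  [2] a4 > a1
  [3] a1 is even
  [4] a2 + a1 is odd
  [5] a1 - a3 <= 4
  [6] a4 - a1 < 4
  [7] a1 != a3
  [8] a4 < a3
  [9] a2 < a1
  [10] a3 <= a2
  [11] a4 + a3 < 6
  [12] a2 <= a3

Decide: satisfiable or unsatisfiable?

Unsatisfiable

Constraints 2, 8, 9, and 10 give a4 < a3, a3 ≤ a2, a2 < a1, a1 < a4. Chaining: a4 < a3 ≤ a2 < a1 < a4, which forces a4 < a4 — impossible.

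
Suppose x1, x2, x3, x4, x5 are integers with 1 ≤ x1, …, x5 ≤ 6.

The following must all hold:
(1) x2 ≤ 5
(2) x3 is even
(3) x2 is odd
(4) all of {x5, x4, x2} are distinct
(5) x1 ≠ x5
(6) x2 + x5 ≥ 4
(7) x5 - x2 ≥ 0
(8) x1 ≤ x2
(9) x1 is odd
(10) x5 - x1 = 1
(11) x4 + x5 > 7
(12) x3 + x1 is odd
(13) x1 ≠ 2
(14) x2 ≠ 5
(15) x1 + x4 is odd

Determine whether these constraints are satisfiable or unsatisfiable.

Satisfiable

Try x1 = 3, x2 = 3, x3 = 6, x4 = 6, x5 = 4.
Check constraint 6: x2 + x5 = 7; constraint 7: x5 - x2 = 1. The remaining constraints are straightforward to verify.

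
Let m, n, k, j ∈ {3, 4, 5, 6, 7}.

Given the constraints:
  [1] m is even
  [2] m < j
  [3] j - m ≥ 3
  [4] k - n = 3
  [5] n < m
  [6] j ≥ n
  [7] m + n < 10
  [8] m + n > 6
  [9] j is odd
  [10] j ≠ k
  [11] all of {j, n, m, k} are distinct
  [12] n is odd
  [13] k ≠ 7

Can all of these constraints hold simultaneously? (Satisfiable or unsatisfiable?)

Satisfiable

One satisfying assignment is m = 4, n = 3, k = 6, j = 7.
For the less obvious constraints — constraint 3: j - m = 3; constraint 4: k - n = 3; constraint 7: m + n = 7 — and the others hold by inspection.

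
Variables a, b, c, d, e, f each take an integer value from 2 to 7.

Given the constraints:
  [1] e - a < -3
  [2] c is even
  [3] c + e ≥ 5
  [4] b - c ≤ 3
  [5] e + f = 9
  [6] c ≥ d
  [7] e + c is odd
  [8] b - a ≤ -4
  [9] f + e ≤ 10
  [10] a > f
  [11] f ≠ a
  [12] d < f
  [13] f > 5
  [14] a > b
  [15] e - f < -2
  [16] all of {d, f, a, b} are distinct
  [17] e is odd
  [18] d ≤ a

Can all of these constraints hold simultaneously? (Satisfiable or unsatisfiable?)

The assignment a = 7, b = 3, c = 2, d = 2, e = 3, f = 6 works:
  constraint 1 holds since e - a = -4.
  constraint 3 holds since c + e = 5.
  constraint 4 holds since b - c = 1.
The rest check out directly.

Satisfiable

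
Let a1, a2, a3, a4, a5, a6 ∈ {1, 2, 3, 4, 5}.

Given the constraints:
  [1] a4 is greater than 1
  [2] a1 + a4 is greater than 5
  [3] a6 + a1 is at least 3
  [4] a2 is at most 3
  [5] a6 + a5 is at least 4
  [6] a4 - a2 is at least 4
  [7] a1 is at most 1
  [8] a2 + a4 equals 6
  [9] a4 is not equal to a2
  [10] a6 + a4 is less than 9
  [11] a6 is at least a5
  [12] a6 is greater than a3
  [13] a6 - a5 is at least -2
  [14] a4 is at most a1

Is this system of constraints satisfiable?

Unsatisfiable

From constraint 4: a2 ≤ 3. From constraints 7 and 14: a4 ≤ a1 ≤ 1. Hence a2 + a4 ≤ 4. But constraint 8 requires a2 + a4 = 6, and 6 > 4. Contradiction.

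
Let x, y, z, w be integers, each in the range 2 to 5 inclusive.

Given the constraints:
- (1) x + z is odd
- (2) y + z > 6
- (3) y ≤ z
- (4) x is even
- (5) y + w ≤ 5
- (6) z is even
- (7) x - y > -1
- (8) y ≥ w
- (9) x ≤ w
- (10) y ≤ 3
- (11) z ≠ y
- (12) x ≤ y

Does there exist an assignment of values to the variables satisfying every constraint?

Constraint 4 makes x even and constraint 6 makes z even, so x + z must be even. Constraint 1 says x + z is odd — contradiction.

Unsatisfiable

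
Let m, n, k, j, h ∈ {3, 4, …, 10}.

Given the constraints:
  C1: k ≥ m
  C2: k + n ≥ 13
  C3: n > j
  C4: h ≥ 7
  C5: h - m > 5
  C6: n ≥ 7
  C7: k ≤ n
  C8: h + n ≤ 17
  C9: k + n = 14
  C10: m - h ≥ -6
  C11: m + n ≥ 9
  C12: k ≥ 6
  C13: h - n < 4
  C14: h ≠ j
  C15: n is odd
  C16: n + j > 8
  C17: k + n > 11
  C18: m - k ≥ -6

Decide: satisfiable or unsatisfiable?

Setting (m, n, k, j, h) = (4, 7, 7, 4, 10) satisfies everything: constraint 2: k + n = 14; constraint 5: h - m = 6, and the others follow.

Satisfiable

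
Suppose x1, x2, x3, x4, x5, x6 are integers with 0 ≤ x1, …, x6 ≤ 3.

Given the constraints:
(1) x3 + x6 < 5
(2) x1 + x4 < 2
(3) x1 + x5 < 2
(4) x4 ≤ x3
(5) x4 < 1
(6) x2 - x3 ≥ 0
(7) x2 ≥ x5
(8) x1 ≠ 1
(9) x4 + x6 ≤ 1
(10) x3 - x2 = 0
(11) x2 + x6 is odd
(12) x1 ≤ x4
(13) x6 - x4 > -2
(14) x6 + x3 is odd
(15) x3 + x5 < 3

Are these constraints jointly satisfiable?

Setting (x1, x2, x3, x4, x5, x6) = (0, 2, 2, 0, 0, 1) satisfies everything: constraint 1: x3 + x6 = 3; constraint 2: x1 + x4 = 0; constraint 3: x1 + x5 = 0, and the others follow.

Satisfiable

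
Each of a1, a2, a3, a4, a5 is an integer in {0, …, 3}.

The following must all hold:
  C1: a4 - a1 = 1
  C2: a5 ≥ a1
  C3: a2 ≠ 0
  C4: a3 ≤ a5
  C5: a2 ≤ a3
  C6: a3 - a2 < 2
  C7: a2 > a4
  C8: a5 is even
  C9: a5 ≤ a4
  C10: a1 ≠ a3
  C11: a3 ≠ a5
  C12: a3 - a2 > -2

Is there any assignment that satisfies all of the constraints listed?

Constraints 4, 5, 7, and 9 give a3 ≤ a5, a5 ≤ a4, a4 < a2, a2 ≤ a3. Chaining: a3 ≤ a5 ≤ a4 < a2 ≤ a3, which forces a3 < a3 — impossible.

Unsatisfiable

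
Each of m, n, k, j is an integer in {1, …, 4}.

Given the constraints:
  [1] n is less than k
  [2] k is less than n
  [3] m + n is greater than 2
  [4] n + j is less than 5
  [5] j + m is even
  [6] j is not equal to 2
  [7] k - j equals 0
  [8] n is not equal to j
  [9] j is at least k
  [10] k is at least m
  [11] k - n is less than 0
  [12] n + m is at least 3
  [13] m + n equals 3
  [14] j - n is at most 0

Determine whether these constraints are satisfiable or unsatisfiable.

Unsatisfiable

Constraints 1, 9, and 14 give n < k, k ≤ j, j ≤ n. Chaining: n < k ≤ j ≤ n, which forces n < n — impossible.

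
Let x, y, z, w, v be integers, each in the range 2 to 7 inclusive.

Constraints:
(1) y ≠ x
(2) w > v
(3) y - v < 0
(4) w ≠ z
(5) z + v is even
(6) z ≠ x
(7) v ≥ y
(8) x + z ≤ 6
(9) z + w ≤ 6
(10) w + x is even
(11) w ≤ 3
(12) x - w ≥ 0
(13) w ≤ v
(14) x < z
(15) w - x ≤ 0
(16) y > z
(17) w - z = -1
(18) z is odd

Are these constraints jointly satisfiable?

Unsatisfiable

Constraints 2, 3, 12, 14, and 16 give y < v, v < w, w ≤ x, x < z, z < y. Chaining: y < v < w ≤ x < z < y, which forces y < y — impossible.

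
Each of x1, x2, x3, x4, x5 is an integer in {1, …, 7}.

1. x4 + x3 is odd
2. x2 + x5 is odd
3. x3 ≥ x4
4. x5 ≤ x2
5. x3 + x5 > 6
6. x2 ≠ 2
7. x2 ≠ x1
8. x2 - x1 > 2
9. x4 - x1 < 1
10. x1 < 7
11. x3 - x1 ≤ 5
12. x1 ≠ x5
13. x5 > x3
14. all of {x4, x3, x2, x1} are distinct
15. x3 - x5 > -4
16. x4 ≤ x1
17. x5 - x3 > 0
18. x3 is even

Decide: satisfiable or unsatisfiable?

Setting (x1, x2, x3, x4, x5) = (2, 6, 4, 1, 5) satisfies everything: constraint 5: x3 + x5 = 9; constraint 8: x2 - x1 = 4, and the others follow.

Satisfiable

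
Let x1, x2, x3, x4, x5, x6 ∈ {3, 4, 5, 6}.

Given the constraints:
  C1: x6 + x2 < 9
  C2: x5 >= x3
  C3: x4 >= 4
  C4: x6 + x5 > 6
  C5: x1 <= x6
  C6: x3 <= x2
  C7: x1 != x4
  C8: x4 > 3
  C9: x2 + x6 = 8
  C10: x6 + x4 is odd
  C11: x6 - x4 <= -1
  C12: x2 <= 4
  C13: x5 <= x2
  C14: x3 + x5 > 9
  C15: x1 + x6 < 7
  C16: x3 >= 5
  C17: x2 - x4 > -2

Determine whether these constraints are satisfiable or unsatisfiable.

Unsatisfiable

From constraints 2 and 16: x5 ≥ x3 and x3 ≥ 5, so x5 ≥ 5. From constraints 12 and 13: x5 ≤ x2 and x2 ≤ 4, so x5 ≤ 4. But 4 < 5, so no value of x5 works.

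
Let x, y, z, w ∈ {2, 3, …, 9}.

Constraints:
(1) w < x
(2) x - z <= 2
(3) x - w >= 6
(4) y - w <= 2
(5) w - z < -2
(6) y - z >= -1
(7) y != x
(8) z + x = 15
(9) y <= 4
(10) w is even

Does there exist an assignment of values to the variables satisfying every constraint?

Constraints 2, 3, 4, and 6 give y − z ≥ -1, z − x ≥ -2, x − w ≥ 6, w − y ≥ -2.
Adding all 4 inequalities: the left sides telescope to 0, and the right sides sum to (-1) + (-2) + 6 + (-2) = 1. So 0 ≥ 1, which is false.

Unsatisfiable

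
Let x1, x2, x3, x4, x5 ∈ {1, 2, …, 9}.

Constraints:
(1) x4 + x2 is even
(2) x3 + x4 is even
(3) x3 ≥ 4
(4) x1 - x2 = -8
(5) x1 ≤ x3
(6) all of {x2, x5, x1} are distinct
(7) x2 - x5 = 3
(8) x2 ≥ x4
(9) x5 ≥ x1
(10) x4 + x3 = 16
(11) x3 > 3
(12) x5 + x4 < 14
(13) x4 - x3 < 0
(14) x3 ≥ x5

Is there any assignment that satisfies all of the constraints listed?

The assignment x1 = 1, x2 = 9, x3 = 9, x4 = 7, x5 = 6 works:
  constraint 4 holds since x1 - x2 = -8.
  constraint 7 holds since x2 - x5 = 3.
  constraint 10 holds since x4 + x3 = 16.
The rest check out directly.

Satisfiable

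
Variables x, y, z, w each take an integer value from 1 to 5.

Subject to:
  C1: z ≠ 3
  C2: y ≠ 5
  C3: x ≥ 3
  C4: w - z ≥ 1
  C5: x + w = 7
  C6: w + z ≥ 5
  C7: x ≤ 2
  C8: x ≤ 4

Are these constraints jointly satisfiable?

Unsatisfiable

From constraint 3: x ≥ 3. From constraint 7: x ≤ 2. But 2 < 3, so no value of x works.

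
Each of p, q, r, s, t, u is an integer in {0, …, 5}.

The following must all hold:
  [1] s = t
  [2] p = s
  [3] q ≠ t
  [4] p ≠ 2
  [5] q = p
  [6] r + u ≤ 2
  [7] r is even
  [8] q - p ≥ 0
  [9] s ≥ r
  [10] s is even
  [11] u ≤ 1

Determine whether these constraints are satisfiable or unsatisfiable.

From constraints 1, 2, and 5, q = p = s = t, so q = t. But constraint 3 says q ≠ t. Contradiction.

Unsatisfiable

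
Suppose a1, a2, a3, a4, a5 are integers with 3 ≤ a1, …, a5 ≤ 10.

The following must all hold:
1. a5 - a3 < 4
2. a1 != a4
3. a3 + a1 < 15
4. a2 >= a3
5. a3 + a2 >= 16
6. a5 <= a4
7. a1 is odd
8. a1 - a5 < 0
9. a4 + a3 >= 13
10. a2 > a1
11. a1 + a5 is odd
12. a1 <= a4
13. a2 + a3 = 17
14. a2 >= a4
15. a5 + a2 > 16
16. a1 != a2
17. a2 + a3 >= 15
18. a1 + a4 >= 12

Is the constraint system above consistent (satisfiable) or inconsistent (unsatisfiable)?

Satisfiable

Try a1 = 7, a2 = 10, a3 = 7, a4 = 8, a5 = 8.
Check constraint 1: a5 - a3 = 1; constraint 3: a3 + a1 = 14; constraint 5: a3 + a2 = 17. The remaining constraints are straightforward to verify.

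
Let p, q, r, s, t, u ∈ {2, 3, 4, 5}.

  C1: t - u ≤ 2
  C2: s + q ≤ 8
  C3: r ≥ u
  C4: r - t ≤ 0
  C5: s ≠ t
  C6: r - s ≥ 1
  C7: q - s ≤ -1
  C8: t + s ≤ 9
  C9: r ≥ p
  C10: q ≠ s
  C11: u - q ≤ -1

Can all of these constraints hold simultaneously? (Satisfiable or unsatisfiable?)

Unsatisfiable

Constraints 1, 4, 6, 7, and 11 give q − u ≥ 1, u − t ≥ -2, t − r ≥ 0, r − s ≥ 1, s − q ≥ 1.
Adding all 5 inequalities: the left sides telescope to 0, and the right sides sum to 1 + (-2) + 0 + 1 + 1 = 1. So 0 ≥ 1, which is false.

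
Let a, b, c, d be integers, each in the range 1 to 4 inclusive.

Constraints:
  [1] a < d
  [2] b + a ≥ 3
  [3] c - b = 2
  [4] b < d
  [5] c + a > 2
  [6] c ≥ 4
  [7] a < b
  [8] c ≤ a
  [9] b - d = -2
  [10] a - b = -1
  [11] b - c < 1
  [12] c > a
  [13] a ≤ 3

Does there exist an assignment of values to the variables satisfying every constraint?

From constraint 6: c ≥ 4. From constraints 8 and 13: c ≤ a and a ≤ 3, so c ≤ 3. But 3 < 4, so no value of c works.

Unsatisfiable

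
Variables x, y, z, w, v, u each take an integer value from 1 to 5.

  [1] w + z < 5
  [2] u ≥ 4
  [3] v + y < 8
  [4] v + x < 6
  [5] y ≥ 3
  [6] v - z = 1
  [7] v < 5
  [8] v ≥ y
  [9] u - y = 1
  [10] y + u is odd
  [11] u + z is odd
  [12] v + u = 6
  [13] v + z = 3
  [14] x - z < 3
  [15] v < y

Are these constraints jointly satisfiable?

Unsatisfiable

From constraints 5 and 8: v ≥ y ≥ 3. From constraint 2: u ≥ 4. Hence v + u ≥ 7. But constraint 12 requires v + u = 6, and 6 < 7. Contradiction.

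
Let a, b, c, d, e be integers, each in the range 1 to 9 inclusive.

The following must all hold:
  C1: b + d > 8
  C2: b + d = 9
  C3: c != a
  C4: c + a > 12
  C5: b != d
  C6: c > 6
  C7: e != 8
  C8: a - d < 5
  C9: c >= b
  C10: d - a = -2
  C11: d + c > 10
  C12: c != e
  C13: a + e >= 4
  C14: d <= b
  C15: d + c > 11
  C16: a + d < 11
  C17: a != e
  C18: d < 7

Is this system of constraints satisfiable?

Satisfiable

Try a = 5, b = 6, c = 9, d = 3, e = 2.
Check constraint 1: b + d = 9; constraint 2: b + d = 9; constraint 4: c + a = 14. The remaining constraints are straightforward to verify.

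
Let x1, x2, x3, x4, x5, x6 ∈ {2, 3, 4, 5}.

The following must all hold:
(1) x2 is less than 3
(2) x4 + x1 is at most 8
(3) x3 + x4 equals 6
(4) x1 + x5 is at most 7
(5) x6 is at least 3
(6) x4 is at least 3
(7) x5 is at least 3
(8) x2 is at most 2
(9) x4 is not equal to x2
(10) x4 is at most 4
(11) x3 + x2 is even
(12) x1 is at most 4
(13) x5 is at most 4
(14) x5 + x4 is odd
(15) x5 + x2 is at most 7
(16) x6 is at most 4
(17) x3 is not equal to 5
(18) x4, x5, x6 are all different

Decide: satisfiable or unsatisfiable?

Unsatisfiable

Constraints 5, 6, 7, 10, 13, and 16 confine each of x4, x5, x6 to the 2 values {3, 4}.
Constraint 18 requires all 3 of them to be distinct, but only 2 values are available — impossible by the pigeonhole principle.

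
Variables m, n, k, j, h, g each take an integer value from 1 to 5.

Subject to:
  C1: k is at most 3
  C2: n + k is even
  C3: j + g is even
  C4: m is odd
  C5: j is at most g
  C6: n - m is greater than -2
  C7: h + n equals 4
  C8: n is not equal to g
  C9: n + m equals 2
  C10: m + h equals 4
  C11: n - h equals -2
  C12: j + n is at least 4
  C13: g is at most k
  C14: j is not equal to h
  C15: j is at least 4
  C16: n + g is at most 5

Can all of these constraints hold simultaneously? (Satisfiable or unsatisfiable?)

Unsatisfiable

From constraints 5 and 15: g ≥ j and j ≥ 4, so g ≥ 4. From constraints 1 and 13: g ≤ k and k ≤ 3, so g ≤ 3. But 3 < 4, so no value of g works.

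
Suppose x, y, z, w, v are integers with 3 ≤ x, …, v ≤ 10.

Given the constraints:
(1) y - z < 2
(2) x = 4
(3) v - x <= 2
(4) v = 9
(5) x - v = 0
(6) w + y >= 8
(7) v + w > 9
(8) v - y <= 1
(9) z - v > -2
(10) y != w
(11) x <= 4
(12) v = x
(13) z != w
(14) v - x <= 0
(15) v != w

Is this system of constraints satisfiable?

Unsatisfiable

Constraint 4 fixes v = 9 and constraint 2 fixes x = 4, but constraint 12 requires v = x. Since 9 ≠ 4, contradiction.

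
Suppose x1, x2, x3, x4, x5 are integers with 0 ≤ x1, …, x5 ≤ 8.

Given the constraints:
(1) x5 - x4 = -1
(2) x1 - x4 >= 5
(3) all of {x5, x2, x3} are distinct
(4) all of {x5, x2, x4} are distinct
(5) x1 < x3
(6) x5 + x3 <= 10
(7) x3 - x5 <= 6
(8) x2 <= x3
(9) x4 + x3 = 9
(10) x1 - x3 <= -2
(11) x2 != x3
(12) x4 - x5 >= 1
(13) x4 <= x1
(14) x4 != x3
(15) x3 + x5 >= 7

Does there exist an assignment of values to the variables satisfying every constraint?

Unsatisfiable

Constraints 2, 7, 10, and 12 give x3 − x1 ≥ 2, x1 − x4 ≥ 5, x4 − x5 ≥ 1, x5 − x3 ≥ -6.
Adding all 4 inequalities: the left sides telescope to 0, and the right sides sum to 2 + 5 + 1 + (-6) = 2. So 0 ≥ 2, which is false.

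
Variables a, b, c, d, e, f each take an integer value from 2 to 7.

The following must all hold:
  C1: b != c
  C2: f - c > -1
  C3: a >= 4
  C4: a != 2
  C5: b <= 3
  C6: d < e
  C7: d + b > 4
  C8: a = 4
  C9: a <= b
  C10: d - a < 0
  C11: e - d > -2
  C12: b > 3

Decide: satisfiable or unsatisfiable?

From constraint 3: a ≥ 4. From constraints 5 and 9: a ≤ b and b ≤ 3, so a ≤ 3. But 3 < 4, so no value of a works.

Unsatisfiable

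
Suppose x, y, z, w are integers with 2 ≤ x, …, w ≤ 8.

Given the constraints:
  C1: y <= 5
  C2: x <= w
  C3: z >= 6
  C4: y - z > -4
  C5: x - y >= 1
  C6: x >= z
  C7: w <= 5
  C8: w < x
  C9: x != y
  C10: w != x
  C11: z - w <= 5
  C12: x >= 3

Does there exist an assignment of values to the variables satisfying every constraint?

Unsatisfiable

From constraints 3 and 6: x ≥ z and z ≥ 6, so x ≥ 6. From constraints 2 and 7: x ≤ w and w ≤ 5, so x ≤ 5. But 5 < 6, so no value of x works.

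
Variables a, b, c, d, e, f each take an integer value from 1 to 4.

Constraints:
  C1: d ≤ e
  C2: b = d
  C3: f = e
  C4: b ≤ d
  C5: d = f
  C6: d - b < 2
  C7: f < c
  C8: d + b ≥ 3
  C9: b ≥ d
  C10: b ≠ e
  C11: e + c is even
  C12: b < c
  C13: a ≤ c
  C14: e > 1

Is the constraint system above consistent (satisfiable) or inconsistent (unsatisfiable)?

From constraints 2, 3, and 5, b = d = f = e, so b = e. But constraint 10 says b ≠ e. Contradiction.

Unsatisfiable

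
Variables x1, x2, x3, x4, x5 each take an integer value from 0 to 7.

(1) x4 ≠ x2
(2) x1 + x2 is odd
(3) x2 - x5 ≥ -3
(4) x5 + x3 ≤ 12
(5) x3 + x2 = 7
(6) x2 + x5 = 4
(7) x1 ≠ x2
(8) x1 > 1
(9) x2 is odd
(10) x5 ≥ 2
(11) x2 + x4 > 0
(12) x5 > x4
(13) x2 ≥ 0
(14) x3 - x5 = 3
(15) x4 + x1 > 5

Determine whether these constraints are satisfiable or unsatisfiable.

The assignment x1 = 6, x2 = 1, x3 = 6, x4 = 2, x5 = 3 works:
  constraint 3 holds since x2 - x5 = -2.
  constraint 4 holds since x5 + x3 = 9.
  constraint 5 holds since x3 + x2 = 7.
The rest check out directly.

Satisfiable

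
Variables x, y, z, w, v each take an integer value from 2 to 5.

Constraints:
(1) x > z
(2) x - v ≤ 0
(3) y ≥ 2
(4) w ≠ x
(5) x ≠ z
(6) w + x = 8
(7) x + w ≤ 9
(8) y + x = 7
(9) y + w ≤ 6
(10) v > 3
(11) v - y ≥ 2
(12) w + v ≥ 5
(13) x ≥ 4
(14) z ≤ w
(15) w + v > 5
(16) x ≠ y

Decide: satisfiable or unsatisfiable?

Take x = 5, y = 2, z = 3, w = 3, v = 5. Then constraint 2: x - v = 0; constraint 6: w + x = 8, and every other listed constraint is also met.

Satisfiable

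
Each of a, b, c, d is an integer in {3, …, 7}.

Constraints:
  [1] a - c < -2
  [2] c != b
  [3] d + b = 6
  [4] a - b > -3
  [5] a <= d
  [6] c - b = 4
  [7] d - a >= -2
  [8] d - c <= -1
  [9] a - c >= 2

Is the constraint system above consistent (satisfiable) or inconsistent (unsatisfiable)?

Unsatisfiable

Constraints 7, 8, and 9 give c − d ≥ 1, d − a ≥ -2, a − c ≥ 2.
Adding all 3 inequalities: the left sides telescope to 0, and the right sides sum to 1 + (-2) + 2 = 1. So 0 ≥ 1, which is false.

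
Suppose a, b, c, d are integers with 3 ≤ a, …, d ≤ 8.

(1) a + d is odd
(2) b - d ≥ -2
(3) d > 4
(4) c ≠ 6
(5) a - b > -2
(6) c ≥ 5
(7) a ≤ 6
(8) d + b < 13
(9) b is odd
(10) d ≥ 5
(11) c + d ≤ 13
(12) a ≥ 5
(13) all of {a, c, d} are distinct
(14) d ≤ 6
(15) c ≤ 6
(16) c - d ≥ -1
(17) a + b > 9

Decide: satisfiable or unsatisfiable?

Constraints 6, 7, 10, 12, 14, and 15 confine each of a, c, d to the 2 values {5, 6}.
Constraint 13 requires all 3 of them to be distinct, but only 2 values are available — impossible by the pigeonhole principle.

Unsatisfiable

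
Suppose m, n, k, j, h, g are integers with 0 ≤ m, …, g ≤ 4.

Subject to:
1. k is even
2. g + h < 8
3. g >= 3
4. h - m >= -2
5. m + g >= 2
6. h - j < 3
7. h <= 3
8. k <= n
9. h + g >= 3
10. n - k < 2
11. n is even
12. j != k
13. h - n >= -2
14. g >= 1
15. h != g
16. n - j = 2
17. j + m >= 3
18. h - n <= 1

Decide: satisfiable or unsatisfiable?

Setting (m, n, k, j, h, g) = (1, 4, 4, 2, 2, 4) satisfies everything: constraint 2: g + h = 6; constraint 4: h - m = 1; constraint 5: m + g = 5, and the others follow.

Satisfiable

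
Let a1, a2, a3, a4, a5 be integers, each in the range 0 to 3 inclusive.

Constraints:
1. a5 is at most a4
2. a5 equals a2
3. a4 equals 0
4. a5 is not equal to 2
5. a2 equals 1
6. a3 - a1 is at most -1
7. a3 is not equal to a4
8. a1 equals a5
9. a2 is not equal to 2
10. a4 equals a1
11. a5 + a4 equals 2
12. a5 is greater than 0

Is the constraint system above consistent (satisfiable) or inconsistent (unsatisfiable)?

Constraint 3 fixes a4 = 0 and constraint 5 fixes a2 = 1. Constraints 2, 8, and 10 give a4 = a1 = a5 = a2, so a4 = a2. But 0 ≠ 1 — contradiction.

Unsatisfiable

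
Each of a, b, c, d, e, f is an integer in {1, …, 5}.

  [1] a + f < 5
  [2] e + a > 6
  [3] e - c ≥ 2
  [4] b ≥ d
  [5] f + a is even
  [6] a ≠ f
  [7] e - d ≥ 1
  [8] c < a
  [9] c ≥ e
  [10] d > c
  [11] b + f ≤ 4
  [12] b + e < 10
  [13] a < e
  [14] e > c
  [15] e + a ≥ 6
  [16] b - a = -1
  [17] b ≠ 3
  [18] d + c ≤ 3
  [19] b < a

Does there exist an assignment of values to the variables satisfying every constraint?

Unsatisfiable

Constraints 4, 9, 10, 13, and 19 give a < e, e ≤ c, c < d, d ≤ b, b < a. Chaining: a < e ≤ c < d ≤ b < a, which forces a < a — impossible.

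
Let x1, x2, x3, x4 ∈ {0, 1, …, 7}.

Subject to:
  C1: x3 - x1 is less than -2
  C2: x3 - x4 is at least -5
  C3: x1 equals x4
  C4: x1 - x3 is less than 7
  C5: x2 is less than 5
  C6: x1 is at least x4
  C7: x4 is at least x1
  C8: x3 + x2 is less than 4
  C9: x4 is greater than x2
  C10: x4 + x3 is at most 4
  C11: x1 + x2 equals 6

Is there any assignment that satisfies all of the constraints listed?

Try x1 = 4, x2 = 2, x3 = 0, x4 = 4.
Check constraint 1: x3 - x1 = -4; constraint 2: x3 - x4 = -4. The remaining constraints are straightforward to verify.

Satisfiable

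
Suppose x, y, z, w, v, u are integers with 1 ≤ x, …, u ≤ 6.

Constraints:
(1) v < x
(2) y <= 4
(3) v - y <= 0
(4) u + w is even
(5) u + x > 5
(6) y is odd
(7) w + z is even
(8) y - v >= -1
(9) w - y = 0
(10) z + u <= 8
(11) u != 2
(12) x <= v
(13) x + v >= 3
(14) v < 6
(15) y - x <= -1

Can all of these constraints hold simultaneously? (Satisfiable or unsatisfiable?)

Constraints 3, 12, and 15 give x ≤ v, v ≤ y, y < x. Chaining: x ≤ v ≤ y < x, which forces x < x — impossible.

Unsatisfiable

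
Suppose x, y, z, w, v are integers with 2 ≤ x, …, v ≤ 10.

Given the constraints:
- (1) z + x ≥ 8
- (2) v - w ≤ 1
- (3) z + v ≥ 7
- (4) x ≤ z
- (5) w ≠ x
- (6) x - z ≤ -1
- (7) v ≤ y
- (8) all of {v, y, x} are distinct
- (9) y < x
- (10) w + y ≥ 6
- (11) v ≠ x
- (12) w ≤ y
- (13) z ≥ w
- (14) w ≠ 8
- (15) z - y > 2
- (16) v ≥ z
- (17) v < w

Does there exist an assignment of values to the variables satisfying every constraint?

Constraints 4, 9, 12, 16, and 17 give v < w, w ≤ y, y < x, x ≤ z, z ≤ v. Chaining: v < w ≤ y < x ≤ z ≤ v, which forces v < v — impossible.

Unsatisfiable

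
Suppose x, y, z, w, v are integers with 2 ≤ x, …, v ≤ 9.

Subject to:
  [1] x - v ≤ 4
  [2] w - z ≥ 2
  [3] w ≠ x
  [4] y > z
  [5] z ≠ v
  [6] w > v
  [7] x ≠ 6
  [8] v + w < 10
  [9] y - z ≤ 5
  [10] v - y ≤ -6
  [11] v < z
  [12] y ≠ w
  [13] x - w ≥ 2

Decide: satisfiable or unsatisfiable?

Constraints 1, 2, 9, 10, and 13 give y − v ≥ 6, v − x ≥ -4, x − w ≥ 2, w − z ≥ 2, z − y ≥ -5.
Adding all 5 inequalities: the left sides telescope to 0, and the right sides sum to 6 + (-4) + 2 + 2 + (-5) = 1. So 0 ≥ 1, which is false.

Unsatisfiable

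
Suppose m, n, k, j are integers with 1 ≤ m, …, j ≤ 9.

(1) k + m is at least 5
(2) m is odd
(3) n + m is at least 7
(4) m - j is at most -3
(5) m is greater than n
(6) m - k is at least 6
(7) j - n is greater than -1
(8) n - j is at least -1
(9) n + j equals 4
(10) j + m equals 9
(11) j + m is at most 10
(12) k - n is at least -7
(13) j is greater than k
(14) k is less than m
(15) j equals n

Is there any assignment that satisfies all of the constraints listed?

Unsatisfiable

Constraints 4, 6, 8, and 12 give k − n ≥ -7, n − j ≥ -1, j − m ≥ 3, m − k ≥ 6.
Adding all 4 inequalities: the left sides telescope to 0, and the right sides sum to (-7) + (-1) + 3 + 6 = 1. So 0 ≥ 1, which is false.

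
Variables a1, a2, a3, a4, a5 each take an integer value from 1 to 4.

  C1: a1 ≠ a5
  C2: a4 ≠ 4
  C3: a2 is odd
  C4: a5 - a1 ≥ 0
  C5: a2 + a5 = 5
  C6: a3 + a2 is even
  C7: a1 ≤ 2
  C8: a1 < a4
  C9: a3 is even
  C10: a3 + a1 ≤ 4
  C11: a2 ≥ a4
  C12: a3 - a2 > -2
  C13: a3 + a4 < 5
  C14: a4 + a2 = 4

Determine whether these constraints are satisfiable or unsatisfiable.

Unsatisfiable

Constraint 9 makes a3 even and constraint 3 makes a2 odd, so a3 + a2 must be odd. Constraint 6 says a3 + a2 is even — contradiction.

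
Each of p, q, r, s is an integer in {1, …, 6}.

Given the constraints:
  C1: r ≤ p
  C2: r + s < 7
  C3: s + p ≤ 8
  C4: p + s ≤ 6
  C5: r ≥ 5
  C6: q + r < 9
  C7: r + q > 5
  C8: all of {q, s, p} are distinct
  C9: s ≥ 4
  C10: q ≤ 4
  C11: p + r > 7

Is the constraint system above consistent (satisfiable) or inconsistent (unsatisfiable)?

Unsatisfiable

From constraint 9: s ≥ 4. From constraints 1 and 5: p ≥ r ≥ 5. Hence s + p ≥ 9. But constraint 3 requires s + p ≤ 8, and 8 < 9. Contradiction.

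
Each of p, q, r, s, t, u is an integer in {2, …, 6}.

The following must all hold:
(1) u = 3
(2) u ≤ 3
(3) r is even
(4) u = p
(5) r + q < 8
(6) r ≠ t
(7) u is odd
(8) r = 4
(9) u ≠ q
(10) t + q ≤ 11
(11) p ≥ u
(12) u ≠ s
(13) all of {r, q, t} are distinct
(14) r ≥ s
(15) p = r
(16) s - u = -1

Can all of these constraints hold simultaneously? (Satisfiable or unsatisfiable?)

Constraint 1 fixes u = 3 and constraint 8 fixes r = 4. Constraints 4 and 15 give u = p = r, so u = r. But 3 ≠ 4 — contradiction.

Unsatisfiable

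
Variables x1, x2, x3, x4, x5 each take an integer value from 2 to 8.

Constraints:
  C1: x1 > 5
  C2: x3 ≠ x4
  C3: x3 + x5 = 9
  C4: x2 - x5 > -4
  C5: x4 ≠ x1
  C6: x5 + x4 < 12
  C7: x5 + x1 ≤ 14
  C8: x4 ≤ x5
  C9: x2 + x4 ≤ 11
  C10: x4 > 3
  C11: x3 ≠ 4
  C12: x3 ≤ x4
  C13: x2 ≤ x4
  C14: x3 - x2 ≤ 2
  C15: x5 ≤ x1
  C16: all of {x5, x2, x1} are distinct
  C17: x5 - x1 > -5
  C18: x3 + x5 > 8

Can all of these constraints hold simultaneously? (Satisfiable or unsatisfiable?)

Satisfiable

One satisfying assignment is x1 = 8, x2 = 4, x3 = 3, x4 = 5, x5 = 6.
For the less obvious constraints — constraint 3: x3 + x5 = 9; constraint 4: x2 - x5 = -2; constraint 6: x5 + x4 = 11 — and the others hold by inspection.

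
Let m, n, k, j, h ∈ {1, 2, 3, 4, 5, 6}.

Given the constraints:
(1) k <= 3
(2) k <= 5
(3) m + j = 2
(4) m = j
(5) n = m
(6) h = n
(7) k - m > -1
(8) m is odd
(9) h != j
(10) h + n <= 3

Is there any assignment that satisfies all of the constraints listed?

Unsatisfiable

From constraints 4, 5, and 6, h = n = m = j, so h = j. But constraint 9 says h ≠ j. Contradiction.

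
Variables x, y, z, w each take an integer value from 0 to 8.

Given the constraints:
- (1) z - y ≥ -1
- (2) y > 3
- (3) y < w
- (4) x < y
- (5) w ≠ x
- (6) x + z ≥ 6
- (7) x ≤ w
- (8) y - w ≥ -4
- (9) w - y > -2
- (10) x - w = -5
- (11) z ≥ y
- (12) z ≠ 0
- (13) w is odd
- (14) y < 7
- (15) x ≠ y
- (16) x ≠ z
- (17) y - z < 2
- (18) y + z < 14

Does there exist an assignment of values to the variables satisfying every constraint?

One satisfying assignment is x = 2, y = 6, z = 7, w = 7.
For the less obvious constraints — constraint 1: z - y = 1; constraint 6: x + z = 9; constraint 8: y - w = -1 — and the others hold by inspection.

Satisfiable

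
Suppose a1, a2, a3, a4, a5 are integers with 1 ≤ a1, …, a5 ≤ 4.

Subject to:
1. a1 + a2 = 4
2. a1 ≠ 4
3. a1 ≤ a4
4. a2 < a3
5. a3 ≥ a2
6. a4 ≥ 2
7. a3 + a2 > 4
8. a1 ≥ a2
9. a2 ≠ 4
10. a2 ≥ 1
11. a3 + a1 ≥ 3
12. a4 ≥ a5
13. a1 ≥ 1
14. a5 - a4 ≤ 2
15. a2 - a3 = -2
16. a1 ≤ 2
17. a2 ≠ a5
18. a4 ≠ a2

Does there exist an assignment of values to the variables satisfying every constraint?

Setting (a1, a2, a3, a4, a5) = (2, 2, 4, 3, 3) satisfies everything: constraint 1: a1 + a2 = 4; constraint 7: a3 + a2 = 6, and the others follow.

Satisfiable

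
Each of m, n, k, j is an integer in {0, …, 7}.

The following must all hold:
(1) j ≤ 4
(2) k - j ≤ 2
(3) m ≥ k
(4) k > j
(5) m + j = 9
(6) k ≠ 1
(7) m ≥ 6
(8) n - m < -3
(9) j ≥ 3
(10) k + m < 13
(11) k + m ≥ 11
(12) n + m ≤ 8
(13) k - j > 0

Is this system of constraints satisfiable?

Take m = 6, n = 2, k = 5, j = 3. Then constraint 2: k - j = 2; constraint 5: m + j = 9; constraint 8: n - m = -4, and every other listed constraint is also met.

Satisfiable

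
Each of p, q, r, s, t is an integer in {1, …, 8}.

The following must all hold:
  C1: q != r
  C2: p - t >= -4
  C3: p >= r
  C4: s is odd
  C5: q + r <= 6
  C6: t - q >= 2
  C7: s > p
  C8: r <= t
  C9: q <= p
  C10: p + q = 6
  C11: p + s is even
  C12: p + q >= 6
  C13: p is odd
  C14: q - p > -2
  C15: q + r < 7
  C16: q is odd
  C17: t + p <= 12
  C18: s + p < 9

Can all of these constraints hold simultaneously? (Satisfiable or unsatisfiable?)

Satisfiable

One satisfying assignment is p = 3, q = 3, r = 2, s = 5, t = 7.
For the less obvious constraints — constraint 2: p - t = -4; constraint 5: q + r = 5 — and the others hold by inspection.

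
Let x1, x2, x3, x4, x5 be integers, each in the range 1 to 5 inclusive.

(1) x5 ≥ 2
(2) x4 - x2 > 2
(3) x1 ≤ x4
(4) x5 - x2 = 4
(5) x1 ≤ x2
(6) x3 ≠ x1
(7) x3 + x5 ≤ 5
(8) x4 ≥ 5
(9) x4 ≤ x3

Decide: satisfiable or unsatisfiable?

From constraints 8 and 9: x3 ≥ x4 ≥ 5. From constraint 1: x5 ≥ 2. Hence x3 + x5 ≥ 7. But constraint 7 requires x3 + x5 ≤ 5, and 5 < 7. Contradiction.

Unsatisfiable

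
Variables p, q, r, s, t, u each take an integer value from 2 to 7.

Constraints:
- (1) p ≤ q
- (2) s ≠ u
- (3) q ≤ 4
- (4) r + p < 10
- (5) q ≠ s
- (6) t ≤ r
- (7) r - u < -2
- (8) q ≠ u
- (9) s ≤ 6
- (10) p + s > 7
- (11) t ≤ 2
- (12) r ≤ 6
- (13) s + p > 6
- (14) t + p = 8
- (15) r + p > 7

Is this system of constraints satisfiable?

From constraint 11: t ≤ 2. From constraints 1 and 3: p ≤ q ≤ 4. Hence t + p ≤ 6. But constraint 14 requires t + p = 8, and 8 > 6. Contradiction.

Unsatisfiable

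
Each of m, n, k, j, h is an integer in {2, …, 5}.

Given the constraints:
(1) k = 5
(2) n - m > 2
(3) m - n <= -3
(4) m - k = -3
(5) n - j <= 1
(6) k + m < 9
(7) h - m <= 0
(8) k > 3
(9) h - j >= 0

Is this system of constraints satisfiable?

Constraints 3, 5, 7, and 9 give m − h ≥ 0, h − j ≥ 0, j − n ≥ -1, n − m ≥ 3.
Adding all 4 inequalities: the left sides telescope to 0, and the right sides sum to 0 + 0 + (-1) + 3 = 2. So 0 ≥ 2, which is false.

Unsatisfiable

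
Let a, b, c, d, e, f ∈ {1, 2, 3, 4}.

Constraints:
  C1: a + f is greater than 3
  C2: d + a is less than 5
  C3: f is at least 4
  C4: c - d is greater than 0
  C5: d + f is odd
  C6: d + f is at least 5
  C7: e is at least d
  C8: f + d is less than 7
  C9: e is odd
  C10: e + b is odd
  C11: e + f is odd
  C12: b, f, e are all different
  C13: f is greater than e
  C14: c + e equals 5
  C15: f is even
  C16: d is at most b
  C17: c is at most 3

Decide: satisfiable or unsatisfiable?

One satisfying assignment is a = 2, b = 2, c = 2, d = 1, e = 3, f = 4.
For the less obvious constraints — constraint 1: a + f = 6; constraint 2: d + a = 3; constraint 4: c - d = 1 — and the others hold by inspection.

Satisfiable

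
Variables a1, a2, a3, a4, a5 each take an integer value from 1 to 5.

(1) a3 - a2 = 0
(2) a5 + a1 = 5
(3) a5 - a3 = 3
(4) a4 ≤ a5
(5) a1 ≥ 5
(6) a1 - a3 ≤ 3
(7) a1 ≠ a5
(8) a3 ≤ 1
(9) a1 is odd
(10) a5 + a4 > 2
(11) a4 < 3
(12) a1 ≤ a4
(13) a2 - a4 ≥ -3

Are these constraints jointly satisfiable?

Unsatisfiable

From constraints 5 and 12: a4 ≥ a1 and a1 ≥ 5, so a4 ≥ 5. From constraint 11: a4 ≤ 2. But 2 < 5, so no value of a4 works.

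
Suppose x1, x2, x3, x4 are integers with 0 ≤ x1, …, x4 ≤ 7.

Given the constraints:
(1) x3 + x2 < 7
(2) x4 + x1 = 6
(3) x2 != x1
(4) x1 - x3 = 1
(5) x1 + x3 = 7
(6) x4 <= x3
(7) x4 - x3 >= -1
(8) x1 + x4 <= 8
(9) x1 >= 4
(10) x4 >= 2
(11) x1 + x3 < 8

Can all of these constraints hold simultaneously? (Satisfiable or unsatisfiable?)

Satisfiable

Take x1 = 4, x2 = 3, x3 = 3, x4 = 2. Then constraint 1: x3 + x2 = 6; constraint 2: x4 + x1 = 6, and every other listed constraint is also met.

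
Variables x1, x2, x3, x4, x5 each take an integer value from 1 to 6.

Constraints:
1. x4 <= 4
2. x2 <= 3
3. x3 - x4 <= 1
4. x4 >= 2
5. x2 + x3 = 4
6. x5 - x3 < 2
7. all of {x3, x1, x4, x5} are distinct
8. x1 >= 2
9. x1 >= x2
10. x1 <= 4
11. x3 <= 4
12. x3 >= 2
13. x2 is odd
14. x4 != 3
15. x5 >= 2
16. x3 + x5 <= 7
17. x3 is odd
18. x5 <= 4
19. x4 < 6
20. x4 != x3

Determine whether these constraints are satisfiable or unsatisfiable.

Unsatisfiable

Constraints 1, 4, 8, 10, 11, 12, 15, and 18 confine each of x3, x1, x4, x5 to the 3 values {2, …, 4}.
Constraint 7 requires all 4 of them to be distinct, but only 3 values are available — impossible by the pigeonhole principle.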